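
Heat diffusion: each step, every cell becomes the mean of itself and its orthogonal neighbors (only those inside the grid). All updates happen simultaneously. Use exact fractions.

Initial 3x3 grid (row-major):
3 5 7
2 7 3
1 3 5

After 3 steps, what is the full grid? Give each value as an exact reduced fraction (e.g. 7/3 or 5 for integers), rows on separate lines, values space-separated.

Answer: 1675/432 6577/1440 43/9
10589/2880 1601/400 6737/1440
463/144 2761/720 889/216

Derivation:
After step 1:
  10/3 11/2 5
  13/4 4 11/2
  2 4 11/3
After step 2:
  145/36 107/24 16/3
  151/48 89/20 109/24
  37/12 41/12 79/18
After step 3:
  1675/432 6577/1440 43/9
  10589/2880 1601/400 6737/1440
  463/144 2761/720 889/216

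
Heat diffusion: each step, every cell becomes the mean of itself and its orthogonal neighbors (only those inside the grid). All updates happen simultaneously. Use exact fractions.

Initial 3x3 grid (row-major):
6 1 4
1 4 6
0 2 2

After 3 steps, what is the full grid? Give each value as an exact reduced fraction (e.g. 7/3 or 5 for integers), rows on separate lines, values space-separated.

Answer: 3089/1080 47311/14400 7543/2160
37211/14400 8591/3000 1007/300
1561/720 4667/1800 398/135

Derivation:
After step 1:
  8/3 15/4 11/3
  11/4 14/5 4
  1 2 10/3
After step 2:
  55/18 773/240 137/36
  553/240 153/50 69/20
  23/12 137/60 28/9
After step 3:
  3089/1080 47311/14400 7543/2160
  37211/14400 8591/3000 1007/300
  1561/720 4667/1800 398/135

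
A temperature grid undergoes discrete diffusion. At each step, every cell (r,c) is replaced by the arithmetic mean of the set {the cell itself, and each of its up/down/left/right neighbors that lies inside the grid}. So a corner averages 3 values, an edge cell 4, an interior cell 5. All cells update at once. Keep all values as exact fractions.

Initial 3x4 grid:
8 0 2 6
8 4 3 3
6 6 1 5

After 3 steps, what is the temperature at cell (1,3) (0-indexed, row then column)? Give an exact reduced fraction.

Answer: 50801/14400

Derivation:
Step 1: cell (1,3) = 17/4
Step 2: cell (1,3) = 811/240
Step 3: cell (1,3) = 50801/14400
Full grid after step 3:
  10607/2160 29513/7200 25453/7200 3623/1080
  12481/2400 8823/2000 10577/3000 50801/14400
  5831/1080 16319/3600 1147/300 2507/720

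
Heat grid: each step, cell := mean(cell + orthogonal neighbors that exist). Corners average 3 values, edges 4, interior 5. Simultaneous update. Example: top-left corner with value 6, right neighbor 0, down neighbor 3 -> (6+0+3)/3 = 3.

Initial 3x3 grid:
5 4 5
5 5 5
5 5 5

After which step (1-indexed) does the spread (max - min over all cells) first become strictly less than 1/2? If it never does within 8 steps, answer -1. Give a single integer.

Answer: 1

Derivation:
Step 1: max=5, min=14/3, spread=1/3
  -> spread < 1/2 first at step 1
Step 2: max=5, min=1133/240, spread=67/240
Step 3: max=993/200, min=10363/2160, spread=1807/10800
Step 4: max=26639/5400, min=4162037/864000, spread=33401/288000
Step 5: max=2656609/540000, min=37650067/7776000, spread=3025513/38880000
Step 6: max=141244051/28800000, min=15087073133/3110400000, spread=53531/995328
Step 7: max=38088883949/7776000000, min=907087074151/186624000000, spread=450953/11943936
Step 8: max=4564591389481/933120000000, min=54478296439397/11197440000000, spread=3799043/143327232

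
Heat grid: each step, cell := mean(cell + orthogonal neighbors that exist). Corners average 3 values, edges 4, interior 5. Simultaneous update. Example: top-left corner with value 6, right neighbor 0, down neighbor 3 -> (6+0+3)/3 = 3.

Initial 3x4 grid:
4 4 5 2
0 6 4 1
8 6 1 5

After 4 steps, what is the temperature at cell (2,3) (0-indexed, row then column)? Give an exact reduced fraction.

Answer: 219449/64800

Derivation:
Step 1: cell (2,3) = 7/3
Step 2: cell (2,3) = 28/9
Step 3: cell (2,3) = 6989/2160
Step 4: cell (2,3) = 219449/64800
Full grid after step 4:
  262069/64800 417209/108000 387629/108000 107387/32400
  1798051/432000 364957/90000 218063/60000 79667/24000
  140897/32400 894043/216000 808883/216000 219449/64800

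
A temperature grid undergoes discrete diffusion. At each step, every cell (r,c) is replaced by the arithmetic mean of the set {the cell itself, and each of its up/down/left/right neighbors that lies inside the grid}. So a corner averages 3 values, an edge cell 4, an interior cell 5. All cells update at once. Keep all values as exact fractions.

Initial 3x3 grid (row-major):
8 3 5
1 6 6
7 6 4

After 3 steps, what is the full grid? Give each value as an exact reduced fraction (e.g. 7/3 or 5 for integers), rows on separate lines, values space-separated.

After step 1:
  4 11/2 14/3
  11/2 22/5 21/4
  14/3 23/4 16/3
After step 2:
  5 557/120 185/36
  557/120 132/25 393/80
  191/36 403/80 49/9
After step 3:
  857/180 36109/7200 10579/2160
  36409/7200 3677/750 24931/4800
  10789/2160 8427/1600 2771/540

Answer: 857/180 36109/7200 10579/2160
36409/7200 3677/750 24931/4800
10789/2160 8427/1600 2771/540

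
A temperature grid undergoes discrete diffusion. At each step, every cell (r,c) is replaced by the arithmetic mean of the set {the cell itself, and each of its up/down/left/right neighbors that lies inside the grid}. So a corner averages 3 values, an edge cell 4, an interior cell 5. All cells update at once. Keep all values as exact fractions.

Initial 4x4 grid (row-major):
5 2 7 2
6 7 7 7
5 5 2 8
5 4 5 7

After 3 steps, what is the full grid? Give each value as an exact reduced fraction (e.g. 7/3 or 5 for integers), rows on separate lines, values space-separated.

Answer: 10919/2160 1487/288 37583/7200 2359/432
3737/720 31193/6000 32717/6000 20329/3600
18197/3600 30571/6000 32623/6000 4117/720
10501/2160 35869/7200 7553/1440 12289/2160

Derivation:
After step 1:
  13/3 21/4 9/2 16/3
  23/4 27/5 6 6
  21/4 23/5 27/5 6
  14/3 19/4 9/2 20/3
After step 2:
  46/9 1169/240 253/48 95/18
  311/60 27/5 273/50 35/6
  76/15 127/25 53/10 361/60
  44/9 1111/240 1279/240 103/18
After step 3:
  10919/2160 1487/288 37583/7200 2359/432
  3737/720 31193/6000 32717/6000 20329/3600
  18197/3600 30571/6000 32623/6000 4117/720
  10501/2160 35869/7200 7553/1440 12289/2160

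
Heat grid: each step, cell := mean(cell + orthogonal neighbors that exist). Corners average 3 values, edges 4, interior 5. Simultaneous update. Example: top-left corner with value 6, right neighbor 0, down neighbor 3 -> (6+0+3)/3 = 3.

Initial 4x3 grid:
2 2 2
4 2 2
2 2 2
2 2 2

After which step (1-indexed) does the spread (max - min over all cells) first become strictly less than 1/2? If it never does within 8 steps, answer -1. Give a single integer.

Step 1: max=8/3, min=2, spread=2/3
Step 2: max=151/60, min=2, spread=31/60
Step 3: max=1291/540, min=2, spread=211/540
  -> spread < 1/2 first at step 3
Step 4: max=124897/54000, min=1847/900, spread=14077/54000
Step 5: max=1112407/486000, min=111683/54000, spread=5363/24300
Step 6: max=32900809/14580000, min=62869/30000, spread=93859/583200
Step 7: max=1959874481/874800000, min=102536467/48600000, spread=4568723/34992000
Step 8: max=116756435629/52488000000, min=3097618889/1458000000, spread=8387449/83980800

Answer: 3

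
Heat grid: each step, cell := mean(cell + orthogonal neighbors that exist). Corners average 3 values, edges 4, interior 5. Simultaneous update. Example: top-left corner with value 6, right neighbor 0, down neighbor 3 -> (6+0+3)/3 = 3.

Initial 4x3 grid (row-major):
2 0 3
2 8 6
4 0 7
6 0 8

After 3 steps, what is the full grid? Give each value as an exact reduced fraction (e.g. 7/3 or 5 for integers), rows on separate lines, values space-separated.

Answer: 6077/2160 9857/2880 1337/360
2399/720 2129/600 2101/480
121/36 4861/1200 425/96
3859/1080 5587/1440 3241/720

Derivation:
After step 1:
  4/3 13/4 3
  4 16/5 6
  3 19/5 21/4
  10/3 7/2 5
After step 2:
  103/36 647/240 49/12
  173/60 81/20 349/80
  53/15 15/4 401/80
  59/18 469/120 55/12
After step 3:
  6077/2160 9857/2880 1337/360
  2399/720 2129/600 2101/480
  121/36 4861/1200 425/96
  3859/1080 5587/1440 3241/720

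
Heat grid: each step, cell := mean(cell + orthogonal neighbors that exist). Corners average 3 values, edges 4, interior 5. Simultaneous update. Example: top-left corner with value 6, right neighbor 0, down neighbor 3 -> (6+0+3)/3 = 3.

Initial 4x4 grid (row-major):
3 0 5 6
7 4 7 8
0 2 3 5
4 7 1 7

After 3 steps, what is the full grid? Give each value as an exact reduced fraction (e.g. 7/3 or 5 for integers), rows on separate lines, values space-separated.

Answer: 1513/432 14053/3600 3437/720 11939/2160
25241/7200 23231/6000 28697/6000 7783/1440
25033/7200 22729/6000 5239/1200 36707/7200
7627/2160 6607/1800 7673/1800 10001/2160

Derivation:
After step 1:
  10/3 3 9/2 19/3
  7/2 4 27/5 13/2
  13/4 16/5 18/5 23/4
  11/3 7/2 9/2 13/3
After step 2:
  59/18 89/24 577/120 52/9
  169/48 191/50 24/5 1439/240
  817/240 351/100 449/100 1211/240
  125/36 223/60 239/60 175/36
After step 3:
  1513/432 14053/3600 3437/720 11939/2160
  25241/7200 23231/6000 28697/6000 7783/1440
  25033/7200 22729/6000 5239/1200 36707/7200
  7627/2160 6607/1800 7673/1800 10001/2160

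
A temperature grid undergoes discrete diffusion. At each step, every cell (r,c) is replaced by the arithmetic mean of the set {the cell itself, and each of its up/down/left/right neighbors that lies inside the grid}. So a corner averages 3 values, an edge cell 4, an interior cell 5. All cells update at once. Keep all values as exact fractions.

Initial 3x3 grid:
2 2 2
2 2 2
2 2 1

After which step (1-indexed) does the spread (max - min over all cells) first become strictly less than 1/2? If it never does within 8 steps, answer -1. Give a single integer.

Step 1: max=2, min=5/3, spread=1/3
  -> spread < 1/2 first at step 1
Step 2: max=2, min=31/18, spread=5/18
Step 3: max=2, min=391/216, spread=41/216
Step 4: max=709/360, min=23789/12960, spread=347/2592
Step 5: max=7043/3600, min=1448263/777600, spread=2921/31104
Step 6: max=838517/432000, min=87483461/46656000, spread=24611/373248
Step 7: max=18783259/9720000, min=5279997967/2799360000, spread=207329/4478976
Step 8: max=997998401/518400000, min=317893247549/167961600000, spread=1746635/53747712

Answer: 1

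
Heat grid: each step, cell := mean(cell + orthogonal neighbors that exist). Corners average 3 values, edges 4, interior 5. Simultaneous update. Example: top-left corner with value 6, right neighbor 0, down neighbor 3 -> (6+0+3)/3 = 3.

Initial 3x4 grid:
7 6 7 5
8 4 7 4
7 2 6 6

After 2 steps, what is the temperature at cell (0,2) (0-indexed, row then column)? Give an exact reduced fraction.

Answer: 1391/240

Derivation:
Step 1: cell (0,2) = 25/4
Step 2: cell (0,2) = 1391/240
Full grid after step 2:
  13/2 493/80 1391/240 205/36
  737/120 113/20 28/5 653/120
  203/36 79/15 157/30 193/36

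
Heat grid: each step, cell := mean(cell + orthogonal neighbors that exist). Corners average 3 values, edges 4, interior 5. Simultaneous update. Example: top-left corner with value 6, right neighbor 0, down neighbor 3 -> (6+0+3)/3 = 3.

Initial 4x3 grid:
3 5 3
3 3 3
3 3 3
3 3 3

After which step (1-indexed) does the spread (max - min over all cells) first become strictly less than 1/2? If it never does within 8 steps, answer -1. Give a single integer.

Step 1: max=11/3, min=3, spread=2/3
Step 2: max=427/120, min=3, spread=67/120
Step 3: max=3677/1080, min=3, spread=437/1080
  -> spread < 1/2 first at step 3
Step 4: max=1453531/432000, min=1509/500, spread=29951/86400
Step 5: max=12879821/3888000, min=10283/3375, spread=206761/777600
Step 6: max=5121795571/1555200000, min=8265671/2700000, spread=14430763/62208000
Step 7: max=305043741689/93312000000, min=665652727/216000000, spread=139854109/746496000
Step 8: max=18218631890251/5598720000000, min=60171228977/19440000000, spread=7114543559/44789760000

Answer: 3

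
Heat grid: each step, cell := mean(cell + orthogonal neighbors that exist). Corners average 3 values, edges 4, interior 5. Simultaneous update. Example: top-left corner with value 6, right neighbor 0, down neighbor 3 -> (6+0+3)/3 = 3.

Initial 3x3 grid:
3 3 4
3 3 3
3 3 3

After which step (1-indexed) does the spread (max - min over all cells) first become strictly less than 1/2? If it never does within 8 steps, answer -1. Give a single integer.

Step 1: max=10/3, min=3, spread=1/3
  -> spread < 1/2 first at step 1
Step 2: max=59/18, min=3, spread=5/18
Step 3: max=689/216, min=3, spread=41/216
Step 4: max=41011/12960, min=1091/360, spread=347/2592
Step 5: max=2439737/777600, min=10957/3600, spread=2921/31104
Step 6: max=145796539/46656000, min=1321483/432000, spread=24611/373248
Step 7: max=8716802033/2799360000, min=29816741/9720000, spread=207329/4478976
Step 8: max=521914752451/167961600000, min=1594001599/518400000, spread=1746635/53747712

Answer: 1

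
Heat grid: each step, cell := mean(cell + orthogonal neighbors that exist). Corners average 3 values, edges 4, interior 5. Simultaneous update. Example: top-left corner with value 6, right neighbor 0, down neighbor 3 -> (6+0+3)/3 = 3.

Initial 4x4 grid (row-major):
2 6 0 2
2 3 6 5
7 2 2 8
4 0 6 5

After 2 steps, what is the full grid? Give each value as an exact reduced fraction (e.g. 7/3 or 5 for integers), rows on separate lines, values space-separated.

Answer: 115/36 803/240 707/240 133/36
863/240 321/100 411/100 947/240
823/240 363/100 381/100 1283/240
125/36 763/240 1043/240 175/36

Derivation:
After step 1:
  10/3 11/4 7/2 7/3
  7/2 19/5 16/5 21/4
  15/4 14/5 24/5 5
  11/3 3 13/4 19/3
After step 2:
  115/36 803/240 707/240 133/36
  863/240 321/100 411/100 947/240
  823/240 363/100 381/100 1283/240
  125/36 763/240 1043/240 175/36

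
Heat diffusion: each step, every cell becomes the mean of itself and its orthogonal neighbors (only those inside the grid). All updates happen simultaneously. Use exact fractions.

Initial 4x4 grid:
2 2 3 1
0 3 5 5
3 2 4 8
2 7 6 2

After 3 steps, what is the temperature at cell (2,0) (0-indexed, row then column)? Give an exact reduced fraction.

Answer: 6919/2400

Derivation:
Step 1: cell (2,0) = 7/4
Step 2: cell (2,0) = 231/80
Step 3: cell (2,0) = 6919/2400
Full grid after step 3:
  1091/540 18347/7200 7553/2400 57/16
  17357/7200 4283/1500 7347/2000 4909/1200
  6919/2400 7171/2000 12883/3000 16639/3600
  2501/720 2371/600 8297/1800 1061/216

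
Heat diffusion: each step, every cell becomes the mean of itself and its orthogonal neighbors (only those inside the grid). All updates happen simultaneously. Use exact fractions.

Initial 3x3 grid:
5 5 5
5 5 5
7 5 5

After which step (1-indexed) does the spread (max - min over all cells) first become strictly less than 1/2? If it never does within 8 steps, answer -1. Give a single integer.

Answer: 3

Derivation:
Step 1: max=17/3, min=5, spread=2/3
Step 2: max=50/9, min=5, spread=5/9
Step 3: max=581/108, min=5, spread=41/108
  -> spread < 1/2 first at step 3
Step 4: max=34531/6480, min=911/180, spread=347/1296
Step 5: max=2050937/388800, min=9157/1800, spread=2921/15552
Step 6: max=122468539/23328000, min=1105483/216000, spread=24611/186624
Step 7: max=7317122033/1399680000, min=24956741/4860000, spread=207329/2239488
Step 8: max=437933952451/83980800000, min=1334801599/259200000, spread=1746635/26873856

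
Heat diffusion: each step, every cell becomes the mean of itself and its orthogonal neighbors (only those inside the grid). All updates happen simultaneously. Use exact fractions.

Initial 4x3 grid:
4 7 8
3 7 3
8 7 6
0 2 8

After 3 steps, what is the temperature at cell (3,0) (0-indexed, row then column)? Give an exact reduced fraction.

Step 1: cell (3,0) = 10/3
Step 2: cell (3,0) = 145/36
Step 3: cell (3,0) = 1957/432
Full grid after step 3:
  5837/1080 41839/7200 2119/360
  19157/3600 16571/3000 2373/400
  17197/3600 31807/6000 19897/3600
  1957/432 69053/14400 2269/432

Answer: 1957/432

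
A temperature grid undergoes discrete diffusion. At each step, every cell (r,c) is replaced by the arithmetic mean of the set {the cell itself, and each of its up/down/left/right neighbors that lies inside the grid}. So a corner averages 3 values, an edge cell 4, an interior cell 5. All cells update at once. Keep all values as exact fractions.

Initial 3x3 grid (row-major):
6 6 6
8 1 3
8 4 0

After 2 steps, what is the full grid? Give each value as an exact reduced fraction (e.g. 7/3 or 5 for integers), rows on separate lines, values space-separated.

Answer: 103/18 1249/240 49/12
1409/240 413/100 427/120
47/9 333/80 97/36

Derivation:
After step 1:
  20/3 19/4 5
  23/4 22/5 5/2
  20/3 13/4 7/3
After step 2:
  103/18 1249/240 49/12
  1409/240 413/100 427/120
  47/9 333/80 97/36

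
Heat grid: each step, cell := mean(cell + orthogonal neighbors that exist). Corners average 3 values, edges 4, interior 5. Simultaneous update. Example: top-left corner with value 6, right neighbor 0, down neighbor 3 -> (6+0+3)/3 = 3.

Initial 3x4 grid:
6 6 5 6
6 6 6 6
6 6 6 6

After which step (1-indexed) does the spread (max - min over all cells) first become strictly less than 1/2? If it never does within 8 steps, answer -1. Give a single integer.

Step 1: max=6, min=17/3, spread=1/3
  -> spread < 1/2 first at step 1
Step 2: max=6, min=689/120, spread=31/120
Step 3: max=6, min=6269/1080, spread=211/1080
Step 4: max=10753/1800, min=631103/108000, spread=14077/108000
Step 5: max=644317/108000, min=5691593/972000, spread=5363/48600
Step 6: max=357131/60000, min=171219191/29160000, spread=93859/1166400
Step 7: max=577863533/97200000, min=10287325519/1749600000, spread=4568723/69984000
Step 8: max=17314381111/2916000000, min=618075564371/104976000000, spread=8387449/167961600

Answer: 1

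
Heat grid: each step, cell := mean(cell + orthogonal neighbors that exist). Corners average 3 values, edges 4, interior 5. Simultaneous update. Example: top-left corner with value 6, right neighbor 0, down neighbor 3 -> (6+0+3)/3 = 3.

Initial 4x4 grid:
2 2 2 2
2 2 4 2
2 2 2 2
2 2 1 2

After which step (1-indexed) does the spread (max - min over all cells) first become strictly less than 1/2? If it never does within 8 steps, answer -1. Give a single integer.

Answer: 3

Derivation:
Step 1: max=5/2, min=5/3, spread=5/6
Step 2: max=12/5, min=65/36, spread=107/180
Step 3: max=551/240, min=6833/3600, spread=179/450
  -> spread < 1/2 first at step 3
Step 4: max=491/216, min=14021/7200, spread=7037/21600
Step 5: max=361877/162000, min=127867/64800, spread=84419/324000
Step 6: max=1077311/486000, min=12915983/6480000, spread=4344491/19440000
Step 7: max=319781987/145800000, min=117043519/58320000, spread=54346379/291600000
Step 8: max=95255843/43740000, min=17678201591/8748000000, spread=1372967009/8748000000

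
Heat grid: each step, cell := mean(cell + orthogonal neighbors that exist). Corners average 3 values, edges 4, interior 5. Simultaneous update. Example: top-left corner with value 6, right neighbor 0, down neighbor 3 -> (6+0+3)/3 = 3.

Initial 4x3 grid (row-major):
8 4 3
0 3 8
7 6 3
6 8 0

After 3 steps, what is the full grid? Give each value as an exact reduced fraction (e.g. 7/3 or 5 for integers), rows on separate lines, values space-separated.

After step 1:
  4 9/2 5
  9/2 21/5 17/4
  19/4 27/5 17/4
  7 5 11/3
After step 2:
  13/3 177/40 55/12
  349/80 457/100 177/40
  433/80 118/25 527/120
  67/12 79/15 155/36
After step 3:
  3149/720 10747/2400 403/90
  11207/2400 9001/2000 1797/400
  12047/2400 29233/6000 8029/1800
  1301/240 1118/225 5027/1080

Answer: 3149/720 10747/2400 403/90
11207/2400 9001/2000 1797/400
12047/2400 29233/6000 8029/1800
1301/240 1118/225 5027/1080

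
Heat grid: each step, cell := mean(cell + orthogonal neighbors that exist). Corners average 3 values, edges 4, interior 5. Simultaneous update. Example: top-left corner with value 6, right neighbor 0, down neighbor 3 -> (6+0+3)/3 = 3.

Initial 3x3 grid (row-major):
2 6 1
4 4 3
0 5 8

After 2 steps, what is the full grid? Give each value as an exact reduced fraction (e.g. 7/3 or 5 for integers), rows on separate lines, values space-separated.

Answer: 13/4 899/240 127/36
139/40 92/25 64/15
13/4 1019/240 163/36

Derivation:
After step 1:
  4 13/4 10/3
  5/2 22/5 4
  3 17/4 16/3
After step 2:
  13/4 899/240 127/36
  139/40 92/25 64/15
  13/4 1019/240 163/36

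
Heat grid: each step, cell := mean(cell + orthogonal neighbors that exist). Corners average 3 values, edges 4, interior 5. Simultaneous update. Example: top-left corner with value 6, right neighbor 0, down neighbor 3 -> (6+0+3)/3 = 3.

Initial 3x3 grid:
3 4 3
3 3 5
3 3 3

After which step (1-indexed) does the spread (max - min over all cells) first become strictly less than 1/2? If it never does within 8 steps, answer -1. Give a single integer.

Answer: 3

Derivation:
Step 1: max=4, min=3, spread=1
Step 2: max=443/120, min=3, spread=83/120
Step 3: max=2597/720, min=2857/900, spread=173/400
  -> spread < 1/2 first at step 3
Step 4: max=151039/43200, min=5761/1800, spread=511/1728
Step 5: max=9005933/2592000, min=78401/24000, spread=4309/20736
Step 6: max=533943751/155520000, min=10651237/3240000, spread=36295/248832
Step 7: max=31878770597/9331200000, min=2576935831/777600000, spread=305773/2985984
Step 8: max=1902930670159/559872000000, min=25870575497/7776000000, spread=2575951/35831808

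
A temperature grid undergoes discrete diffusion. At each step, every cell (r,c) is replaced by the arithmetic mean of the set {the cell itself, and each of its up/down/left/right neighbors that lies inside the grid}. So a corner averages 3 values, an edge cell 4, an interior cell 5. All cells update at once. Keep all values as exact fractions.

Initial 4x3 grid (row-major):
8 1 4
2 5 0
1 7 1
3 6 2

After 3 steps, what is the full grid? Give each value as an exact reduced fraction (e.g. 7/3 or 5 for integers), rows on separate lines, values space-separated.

After step 1:
  11/3 9/2 5/3
  4 3 5/2
  13/4 4 5/2
  10/3 9/2 3
After step 2:
  73/18 77/24 26/9
  167/48 18/5 29/12
  175/48 69/20 3
  133/36 89/24 10/3
After step 3:
  1547/432 4951/1440 613/216
  5321/1440 3877/1200 2143/720
  5137/1440 4177/1200 61/20
  1591/432 5107/1440 241/72

Answer: 1547/432 4951/1440 613/216
5321/1440 3877/1200 2143/720
5137/1440 4177/1200 61/20
1591/432 5107/1440 241/72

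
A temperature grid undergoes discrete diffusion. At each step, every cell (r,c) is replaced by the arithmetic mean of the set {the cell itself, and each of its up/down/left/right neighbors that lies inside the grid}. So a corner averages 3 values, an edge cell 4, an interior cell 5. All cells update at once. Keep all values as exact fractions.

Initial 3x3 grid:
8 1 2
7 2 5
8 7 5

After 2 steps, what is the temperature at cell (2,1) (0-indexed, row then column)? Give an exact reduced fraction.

Answer: 229/40

Derivation:
Step 1: cell (2,1) = 11/2
Step 2: cell (2,1) = 229/40
Full grid after step 2:
  89/18 313/80 113/36
  1399/240 229/50 487/120
  229/36 229/40 44/9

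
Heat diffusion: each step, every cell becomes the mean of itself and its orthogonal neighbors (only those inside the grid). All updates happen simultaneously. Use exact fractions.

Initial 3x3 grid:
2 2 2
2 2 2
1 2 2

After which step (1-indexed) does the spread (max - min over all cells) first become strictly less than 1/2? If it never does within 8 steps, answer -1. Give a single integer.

Answer: 1

Derivation:
Step 1: max=2, min=5/3, spread=1/3
  -> spread < 1/2 first at step 1
Step 2: max=2, min=31/18, spread=5/18
Step 3: max=2, min=391/216, spread=41/216
Step 4: max=709/360, min=23789/12960, spread=347/2592
Step 5: max=7043/3600, min=1448263/777600, spread=2921/31104
Step 6: max=838517/432000, min=87483461/46656000, spread=24611/373248
Step 7: max=18783259/9720000, min=5279997967/2799360000, spread=207329/4478976
Step 8: max=997998401/518400000, min=317893247549/167961600000, spread=1746635/53747712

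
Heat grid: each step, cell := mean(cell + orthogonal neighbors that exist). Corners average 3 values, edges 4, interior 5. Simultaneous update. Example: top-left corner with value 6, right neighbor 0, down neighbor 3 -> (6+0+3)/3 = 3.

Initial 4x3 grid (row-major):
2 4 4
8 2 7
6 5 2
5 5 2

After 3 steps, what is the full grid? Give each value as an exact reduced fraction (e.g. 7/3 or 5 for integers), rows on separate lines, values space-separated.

After step 1:
  14/3 3 5
  9/2 26/5 15/4
  6 4 4
  16/3 17/4 3
After step 2:
  73/18 67/15 47/12
  611/120 409/100 359/80
  119/24 469/100 59/16
  187/36 199/48 15/4
After step 3:
  4901/1080 3719/900 3089/720
  2047/450 27391/6000 9709/2400
  17941/3600 12943/3000 3323/800
  2059/432 64009/14400 139/36

Answer: 4901/1080 3719/900 3089/720
2047/450 27391/6000 9709/2400
17941/3600 12943/3000 3323/800
2059/432 64009/14400 139/36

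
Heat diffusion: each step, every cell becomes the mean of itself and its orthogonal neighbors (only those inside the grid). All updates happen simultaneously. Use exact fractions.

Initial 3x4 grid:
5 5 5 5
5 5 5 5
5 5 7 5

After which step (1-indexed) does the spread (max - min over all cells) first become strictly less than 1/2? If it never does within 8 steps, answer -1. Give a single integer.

Step 1: max=17/3, min=5, spread=2/3
Step 2: max=331/60, min=5, spread=31/60
Step 3: max=2911/540, min=5, spread=211/540
  -> spread < 1/2 first at step 3
Step 4: max=286897/54000, min=4547/900, spread=14077/54000
Step 5: max=2570407/486000, min=273683/54000, spread=5363/24300
Step 6: max=76640809/14580000, min=152869/30000, spread=93859/583200
Step 7: max=4584274481/874800000, min=248336467/48600000, spread=4568723/34992000
Step 8: max=274220435629/52488000000, min=7471618889/1458000000, spread=8387449/83980800

Answer: 3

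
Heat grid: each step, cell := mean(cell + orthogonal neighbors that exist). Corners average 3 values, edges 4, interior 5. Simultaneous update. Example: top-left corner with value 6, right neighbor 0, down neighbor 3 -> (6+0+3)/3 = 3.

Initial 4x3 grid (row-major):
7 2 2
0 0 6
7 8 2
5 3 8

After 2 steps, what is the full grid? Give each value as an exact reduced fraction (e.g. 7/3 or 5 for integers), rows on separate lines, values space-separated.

After step 1:
  3 11/4 10/3
  7/2 16/5 5/2
  5 4 6
  5 6 13/3
After step 2:
  37/12 737/240 103/36
  147/40 319/100 451/120
  35/8 121/25 101/24
  16/3 29/6 49/9

Answer: 37/12 737/240 103/36
147/40 319/100 451/120
35/8 121/25 101/24
16/3 29/6 49/9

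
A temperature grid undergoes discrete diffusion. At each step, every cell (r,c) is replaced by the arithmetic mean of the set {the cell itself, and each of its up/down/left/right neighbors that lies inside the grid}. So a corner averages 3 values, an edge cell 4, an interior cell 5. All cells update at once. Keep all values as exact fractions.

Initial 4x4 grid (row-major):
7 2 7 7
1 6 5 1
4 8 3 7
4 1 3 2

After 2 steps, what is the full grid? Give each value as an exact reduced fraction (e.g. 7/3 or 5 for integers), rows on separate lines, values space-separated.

After step 1:
  10/3 11/2 21/4 5
  9/2 22/5 22/5 5
  17/4 22/5 26/5 13/4
  3 4 9/4 4
After step 2:
  40/9 1109/240 403/80 61/12
  989/240 116/25 97/20 353/80
  323/80 89/20 39/10 349/80
  15/4 273/80 309/80 19/6

Answer: 40/9 1109/240 403/80 61/12
989/240 116/25 97/20 353/80
323/80 89/20 39/10 349/80
15/4 273/80 309/80 19/6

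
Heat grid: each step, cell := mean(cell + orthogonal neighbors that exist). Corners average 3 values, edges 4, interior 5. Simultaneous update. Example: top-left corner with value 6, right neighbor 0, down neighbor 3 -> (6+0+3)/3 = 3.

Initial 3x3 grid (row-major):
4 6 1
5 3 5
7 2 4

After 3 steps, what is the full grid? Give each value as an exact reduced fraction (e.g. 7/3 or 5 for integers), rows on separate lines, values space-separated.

Answer: 3179/720 3223/800 923/240
62939/14400 12409/3000 53789/14400
9547/2160 7283/1800 8317/2160

Derivation:
After step 1:
  5 7/2 4
  19/4 21/5 13/4
  14/3 4 11/3
After step 2:
  53/12 167/40 43/12
  1117/240 197/50 907/240
  161/36 62/15 131/36
After step 3:
  3179/720 3223/800 923/240
  62939/14400 12409/3000 53789/14400
  9547/2160 7283/1800 8317/2160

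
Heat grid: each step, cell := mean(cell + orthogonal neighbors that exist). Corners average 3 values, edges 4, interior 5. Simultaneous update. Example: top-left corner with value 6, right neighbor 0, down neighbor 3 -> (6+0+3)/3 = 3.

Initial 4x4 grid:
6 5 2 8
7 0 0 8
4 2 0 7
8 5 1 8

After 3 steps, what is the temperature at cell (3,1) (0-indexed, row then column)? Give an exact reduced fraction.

Step 1: cell (3,1) = 4
Step 2: cell (3,1) = 461/120
Step 3: cell (3,1) = 2839/720
Full grid after step 3:
  521/120 151/40 2419/600 331/72
  979/240 3587/1000 143/40 1801/400
  617/144 5227/1500 1081/300 15781/3600
  592/135 2839/720 13951/3600 239/54

Answer: 2839/720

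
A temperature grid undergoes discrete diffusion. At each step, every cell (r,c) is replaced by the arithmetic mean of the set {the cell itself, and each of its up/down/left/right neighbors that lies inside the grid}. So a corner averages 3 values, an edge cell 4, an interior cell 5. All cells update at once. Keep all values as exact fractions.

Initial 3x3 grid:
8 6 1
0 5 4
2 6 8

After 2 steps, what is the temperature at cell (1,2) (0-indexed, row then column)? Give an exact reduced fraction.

Answer: 551/120

Derivation:
Step 1: cell (1,2) = 9/2
Step 2: cell (1,2) = 551/120
Full grid after step 2:
  161/36 263/60 79/18
  917/240 227/50 551/120
  35/9 1087/240 21/4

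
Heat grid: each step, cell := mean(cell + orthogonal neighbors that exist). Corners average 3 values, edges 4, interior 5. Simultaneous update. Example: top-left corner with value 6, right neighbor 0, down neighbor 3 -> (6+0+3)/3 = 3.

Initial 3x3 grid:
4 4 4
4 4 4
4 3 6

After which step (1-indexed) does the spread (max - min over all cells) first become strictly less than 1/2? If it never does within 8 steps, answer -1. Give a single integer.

Step 1: max=9/2, min=11/3, spread=5/6
Step 2: max=157/36, min=58/15, spread=89/180
  -> spread < 1/2 first at step 2
Step 3: max=30233/7200, min=709/180, spread=1873/7200
Step 4: max=539581/129600, min=214597/54000, spread=122741/648000
Step 5: max=106766897/25920000, min=287879/72000, spread=3130457/25920000
Step 6: max=1915427029/466560000, min=195432637/48600000, spread=196368569/2332800000
Step 7: max=114463670063/27993600000, min=9402299849/2332800000, spread=523543/8957952
Step 8: max=6855748378861/1679616000000, min=94261568413/23328000000, spread=4410589/107495424

Answer: 2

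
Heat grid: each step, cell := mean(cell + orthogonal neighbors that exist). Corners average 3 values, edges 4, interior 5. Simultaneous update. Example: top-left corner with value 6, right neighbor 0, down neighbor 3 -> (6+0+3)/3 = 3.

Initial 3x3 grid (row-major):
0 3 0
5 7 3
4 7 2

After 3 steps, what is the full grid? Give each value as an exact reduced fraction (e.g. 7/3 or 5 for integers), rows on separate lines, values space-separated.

Answer: 745/216 4499/1440 217/72
959/240 781/200 139/40
499/108 197/45 37/9

Derivation:
After step 1:
  8/3 5/2 2
  4 5 3
  16/3 5 4
After step 2:
  55/18 73/24 5/2
  17/4 39/10 7/2
  43/9 29/6 4
After step 3:
  745/216 4499/1440 217/72
  959/240 781/200 139/40
  499/108 197/45 37/9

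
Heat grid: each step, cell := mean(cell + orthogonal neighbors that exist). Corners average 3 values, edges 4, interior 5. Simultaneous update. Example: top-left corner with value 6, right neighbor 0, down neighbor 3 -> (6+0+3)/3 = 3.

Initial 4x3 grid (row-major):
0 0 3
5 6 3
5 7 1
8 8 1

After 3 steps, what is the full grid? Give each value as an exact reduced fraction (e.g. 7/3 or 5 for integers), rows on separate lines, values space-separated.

After step 1:
  5/3 9/4 2
  4 21/5 13/4
  25/4 27/5 3
  7 6 10/3
After step 2:
  95/36 607/240 5/2
  967/240 191/50 249/80
  453/80 497/100 899/240
  77/12 163/30 37/9
After step 3:
  3311/1080 41357/14400 977/360
  29071/7200 22153/6000 7907/2400
  12647/2400 14179/3000 28691/7200
  467/80 9419/1800 9569/2160

Answer: 3311/1080 41357/14400 977/360
29071/7200 22153/6000 7907/2400
12647/2400 14179/3000 28691/7200
467/80 9419/1800 9569/2160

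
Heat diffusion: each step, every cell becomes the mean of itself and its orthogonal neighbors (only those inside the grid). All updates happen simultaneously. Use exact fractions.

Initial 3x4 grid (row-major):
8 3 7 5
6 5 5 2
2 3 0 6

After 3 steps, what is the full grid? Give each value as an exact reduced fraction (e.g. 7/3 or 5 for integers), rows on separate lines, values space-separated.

After step 1:
  17/3 23/4 5 14/3
  21/4 22/5 19/5 9/2
  11/3 5/2 7/2 8/3
After step 2:
  50/9 1249/240 1153/240 85/18
  1139/240 217/50 106/25 469/120
  137/36 211/60 187/60 32/9
After step 3:
  2791/540 35827/7200 34147/7200 9673/2160
  66409/14400 3307/750 24491/6000 29567/7200
  8689/2160 13301/3600 6493/1800 3809/1080

Answer: 2791/540 35827/7200 34147/7200 9673/2160
66409/14400 3307/750 24491/6000 29567/7200
8689/2160 13301/3600 6493/1800 3809/1080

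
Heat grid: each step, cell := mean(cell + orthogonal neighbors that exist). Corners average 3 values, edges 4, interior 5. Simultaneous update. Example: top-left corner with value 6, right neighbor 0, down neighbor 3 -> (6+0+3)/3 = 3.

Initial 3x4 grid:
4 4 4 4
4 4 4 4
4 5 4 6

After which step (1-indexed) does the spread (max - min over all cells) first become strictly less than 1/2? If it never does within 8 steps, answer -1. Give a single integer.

Answer: 3

Derivation:
Step 1: max=19/4, min=4, spread=3/4
Step 2: max=167/36, min=4, spread=23/36
Step 3: max=961/216, min=807/200, spread=559/1350
  -> spread < 1/2 first at step 3
Step 4: max=285727/64800, min=21961/5400, spread=4439/12960
Step 5: max=16904333/3888000, min=443443/108000, spread=188077/777600
Step 6: max=1008165727/233280000, min=10018237/2430000, spread=1856599/9331200
Step 7: max=60111896693/13996800000, min=2417229757/583200000, spread=83935301/559872000
Step 8: max=3593351654287/839808000000, min=48502869221/11664000000, spread=809160563/6718464000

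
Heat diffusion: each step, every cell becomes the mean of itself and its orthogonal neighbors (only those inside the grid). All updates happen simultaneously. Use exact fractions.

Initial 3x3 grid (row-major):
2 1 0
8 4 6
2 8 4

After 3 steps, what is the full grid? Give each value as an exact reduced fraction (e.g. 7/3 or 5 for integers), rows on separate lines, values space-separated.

Answer: 8059/2160 15341/4800 7289/2160
932/225 8667/2000 27599/7200
201/40 3761/800 289/60

Derivation:
After step 1:
  11/3 7/4 7/3
  4 27/5 7/2
  6 9/2 6
After step 2:
  113/36 263/80 91/36
  143/30 383/100 517/120
  29/6 219/40 14/3
After step 3:
  8059/2160 15341/4800 7289/2160
  932/225 8667/2000 27599/7200
  201/40 3761/800 289/60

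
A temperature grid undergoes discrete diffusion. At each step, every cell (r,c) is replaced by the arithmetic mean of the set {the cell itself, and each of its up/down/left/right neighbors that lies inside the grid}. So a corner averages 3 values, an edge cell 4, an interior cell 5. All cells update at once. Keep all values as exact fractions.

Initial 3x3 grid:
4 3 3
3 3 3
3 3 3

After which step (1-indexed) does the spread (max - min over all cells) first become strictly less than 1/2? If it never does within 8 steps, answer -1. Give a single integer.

Answer: 1

Derivation:
Step 1: max=10/3, min=3, spread=1/3
  -> spread < 1/2 first at step 1
Step 2: max=59/18, min=3, spread=5/18
Step 3: max=689/216, min=3, spread=41/216
Step 4: max=41011/12960, min=1091/360, spread=347/2592
Step 5: max=2439737/777600, min=10957/3600, spread=2921/31104
Step 6: max=145796539/46656000, min=1321483/432000, spread=24611/373248
Step 7: max=8716802033/2799360000, min=29816741/9720000, spread=207329/4478976
Step 8: max=521914752451/167961600000, min=1594001599/518400000, spread=1746635/53747712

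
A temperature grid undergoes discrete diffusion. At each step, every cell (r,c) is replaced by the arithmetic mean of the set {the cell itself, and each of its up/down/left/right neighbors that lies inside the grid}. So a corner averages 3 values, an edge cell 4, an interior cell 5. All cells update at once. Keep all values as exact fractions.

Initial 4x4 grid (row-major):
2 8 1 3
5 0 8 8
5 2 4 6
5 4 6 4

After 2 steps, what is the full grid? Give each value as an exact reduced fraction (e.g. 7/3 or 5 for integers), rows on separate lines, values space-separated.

Answer: 43/12 347/80 319/80 61/12
337/80 351/100 101/20 399/80
179/48 213/50 112/25 1337/240
79/18 197/48 1157/240 46/9

Derivation:
After step 1:
  5 11/4 5 4
  3 23/5 21/5 25/4
  17/4 3 26/5 11/2
  14/3 17/4 9/2 16/3
After step 2:
  43/12 347/80 319/80 61/12
  337/80 351/100 101/20 399/80
  179/48 213/50 112/25 1337/240
  79/18 197/48 1157/240 46/9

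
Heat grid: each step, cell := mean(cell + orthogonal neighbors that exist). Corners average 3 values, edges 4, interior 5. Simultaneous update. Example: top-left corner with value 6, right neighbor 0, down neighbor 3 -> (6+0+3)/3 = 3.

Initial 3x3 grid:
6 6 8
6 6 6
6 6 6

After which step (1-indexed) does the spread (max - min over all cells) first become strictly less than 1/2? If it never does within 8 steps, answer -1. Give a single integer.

Step 1: max=20/3, min=6, spread=2/3
Step 2: max=59/9, min=6, spread=5/9
Step 3: max=689/108, min=6, spread=41/108
  -> spread < 1/2 first at step 3
Step 4: max=41011/6480, min=1091/180, spread=347/1296
Step 5: max=2439737/388800, min=10957/1800, spread=2921/15552
Step 6: max=145796539/23328000, min=1321483/216000, spread=24611/186624
Step 7: max=8716802033/1399680000, min=29816741/4860000, spread=207329/2239488
Step 8: max=521914752451/83980800000, min=1594001599/259200000, spread=1746635/26873856

Answer: 3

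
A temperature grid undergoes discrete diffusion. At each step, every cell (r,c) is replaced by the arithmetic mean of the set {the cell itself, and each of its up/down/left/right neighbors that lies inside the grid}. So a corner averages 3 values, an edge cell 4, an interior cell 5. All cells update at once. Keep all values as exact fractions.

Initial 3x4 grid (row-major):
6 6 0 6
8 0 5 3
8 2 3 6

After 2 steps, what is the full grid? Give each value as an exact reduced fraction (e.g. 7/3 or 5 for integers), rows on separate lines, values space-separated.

After step 1:
  20/3 3 17/4 3
  11/2 21/5 11/5 5
  6 13/4 4 4
After step 2:
  91/18 1087/240 249/80 49/12
  671/120 363/100 393/100 71/20
  59/12 349/80 269/80 13/3

Answer: 91/18 1087/240 249/80 49/12
671/120 363/100 393/100 71/20
59/12 349/80 269/80 13/3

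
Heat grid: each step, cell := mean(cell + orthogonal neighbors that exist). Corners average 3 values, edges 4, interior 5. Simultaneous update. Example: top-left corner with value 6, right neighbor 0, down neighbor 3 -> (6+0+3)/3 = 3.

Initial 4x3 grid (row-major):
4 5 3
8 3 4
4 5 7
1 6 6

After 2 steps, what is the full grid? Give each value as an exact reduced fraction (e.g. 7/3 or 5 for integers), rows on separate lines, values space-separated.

Answer: 85/18 221/48 4
239/48 91/20 75/16
215/48 49/10 253/48
38/9 39/8 49/9

Derivation:
After step 1:
  17/3 15/4 4
  19/4 5 17/4
  9/2 5 11/2
  11/3 9/2 19/3
After step 2:
  85/18 221/48 4
  239/48 91/20 75/16
  215/48 49/10 253/48
  38/9 39/8 49/9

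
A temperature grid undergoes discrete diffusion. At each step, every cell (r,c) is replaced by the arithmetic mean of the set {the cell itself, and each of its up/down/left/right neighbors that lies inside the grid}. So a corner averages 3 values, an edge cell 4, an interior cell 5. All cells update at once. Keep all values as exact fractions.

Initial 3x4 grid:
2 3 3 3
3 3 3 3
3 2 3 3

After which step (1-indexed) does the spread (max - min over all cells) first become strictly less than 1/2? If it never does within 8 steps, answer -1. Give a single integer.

Step 1: max=3, min=8/3, spread=1/3
  -> spread < 1/2 first at step 1
Step 2: max=3, min=653/240, spread=67/240
Step 3: max=143/48, min=5893/2160, spread=271/1080
Step 4: max=7079/2400, min=356801/129600, spread=5093/25920
Step 5: max=633389/216000, min=21516499/7776000, spread=257101/1555200
Step 6: max=18892033/6480000, min=1298026001/466560000, spread=497603/3732480
Step 7: max=188153887/64800000, min=78186762859/27993600000, spread=123828653/1119744000
Step 8: max=16873704587/5832000000, min=4707706115681/1679616000000, spread=1215366443/13436928000

Answer: 1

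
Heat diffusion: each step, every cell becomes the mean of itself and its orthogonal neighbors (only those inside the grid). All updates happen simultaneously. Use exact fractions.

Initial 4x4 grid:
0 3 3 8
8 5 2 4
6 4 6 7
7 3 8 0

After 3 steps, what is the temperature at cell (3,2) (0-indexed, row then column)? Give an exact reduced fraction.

Answer: 11429/2400

Derivation:
Step 1: cell (3,2) = 17/4
Step 2: cell (3,2) = 403/80
Step 3: cell (3,2) = 11429/2400
Full grid after step 3:
  8779/2160 27907/7200 10201/2400 71/16
  16121/3600 26989/6000 8741/2000 237/50
  18913/3600 5809/1200 9773/2000 233/50
  11483/2160 37751/7200 11429/2400 387/80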